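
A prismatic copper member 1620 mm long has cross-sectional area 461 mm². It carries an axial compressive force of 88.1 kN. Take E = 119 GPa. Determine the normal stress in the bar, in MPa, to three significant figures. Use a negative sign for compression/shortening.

-191 MPa

σ = N/A = -88100/461 = -191.1 MPa.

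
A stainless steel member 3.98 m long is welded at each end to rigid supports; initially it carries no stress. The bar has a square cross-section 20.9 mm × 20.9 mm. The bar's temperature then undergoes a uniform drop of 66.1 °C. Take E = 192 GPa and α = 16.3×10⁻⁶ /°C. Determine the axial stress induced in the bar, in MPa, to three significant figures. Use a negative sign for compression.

207 MPa

Free thermal expansion αLΔT = 16.3e-6 · 3980 · -66.1 = -4.288 mm.
The walls impose strain ε = −(-4.288)/3980 = 1.0774e-03; σ = Eε = 192000 · 1.0774e-03 = 206.9 MPa.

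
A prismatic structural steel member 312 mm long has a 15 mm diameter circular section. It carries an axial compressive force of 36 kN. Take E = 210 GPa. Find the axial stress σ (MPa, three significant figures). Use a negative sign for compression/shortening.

A = 176.7 mm².
σ = N/A = -36000/176.7 = -203.7 MPa.

-204 MPa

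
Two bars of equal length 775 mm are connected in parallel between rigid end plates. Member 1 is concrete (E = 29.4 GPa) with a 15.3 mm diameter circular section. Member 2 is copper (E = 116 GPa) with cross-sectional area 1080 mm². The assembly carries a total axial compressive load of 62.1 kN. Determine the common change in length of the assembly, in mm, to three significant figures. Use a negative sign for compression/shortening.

-0.368 mm

A_1 = 183.9 mm².
Equal strain + equilibrium ⇒ each member carries load in proportion to AE: A₁E₁ = 5405000 N, A₂E₂ = 125300000 N, ΣAE = 130700000 N.
δ = PL/ΣAE = -62100·775/130700000 = -0.3683 mm.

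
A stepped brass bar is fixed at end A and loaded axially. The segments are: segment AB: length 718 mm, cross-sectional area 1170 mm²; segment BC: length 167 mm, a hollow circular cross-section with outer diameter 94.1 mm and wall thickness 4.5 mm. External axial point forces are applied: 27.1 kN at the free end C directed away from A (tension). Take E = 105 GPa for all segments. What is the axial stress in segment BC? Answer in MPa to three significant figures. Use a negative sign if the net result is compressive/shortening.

21.4 MPa

Internal axial forces (sectioning from the free end, tension +): N_BC = 27.1 kN, N_AB = 27.1 kN.
A_BC = 1267 mm².
σ_BC = N_BC/A_BC = 27100/1267 = 21.39 MPa.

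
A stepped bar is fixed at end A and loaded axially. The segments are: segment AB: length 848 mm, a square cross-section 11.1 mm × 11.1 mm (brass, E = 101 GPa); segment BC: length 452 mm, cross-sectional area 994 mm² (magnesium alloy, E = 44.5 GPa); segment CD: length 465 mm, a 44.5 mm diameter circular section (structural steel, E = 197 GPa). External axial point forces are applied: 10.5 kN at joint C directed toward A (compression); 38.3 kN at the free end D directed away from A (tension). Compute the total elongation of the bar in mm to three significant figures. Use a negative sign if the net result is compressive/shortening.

Internal axial forces (sectioning from the free end, tension +): N_CD = 38.3 kN, N_BC = 27.8 kN, N_AB = 27.8 kN.
A_AB = 123.2 mm².
A_CD = 1555 mm².
δ_AB = 27800·848/(123.2·101000) = 1.894 mm
δ_BC = 27800·452/(994·44500) = 0.2841 mm
δ_CD = 38300·465/(1555·197000) = 0.05813 mm
δ = Σδ_i = 2.237 mm.

2.24 mm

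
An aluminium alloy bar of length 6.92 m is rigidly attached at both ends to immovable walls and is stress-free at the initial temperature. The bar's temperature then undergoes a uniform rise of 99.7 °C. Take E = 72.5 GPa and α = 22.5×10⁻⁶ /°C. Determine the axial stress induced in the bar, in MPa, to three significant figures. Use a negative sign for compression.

-163 MPa

Free thermal expansion αLΔT = 22.5e-6 · 6920 · 99.7 = 15.52 mm.
The walls impose strain ε = −(15.52)/6920 = -2.2433e-03; σ = Eε = 72500 · -2.2433e-03 = -162.6 MPa.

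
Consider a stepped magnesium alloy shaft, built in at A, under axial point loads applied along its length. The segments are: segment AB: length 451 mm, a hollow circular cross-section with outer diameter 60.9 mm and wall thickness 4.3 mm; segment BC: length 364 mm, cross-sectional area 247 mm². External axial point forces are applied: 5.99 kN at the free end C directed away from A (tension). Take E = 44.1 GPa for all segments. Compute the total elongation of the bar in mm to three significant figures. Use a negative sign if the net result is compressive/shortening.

Internal axial forces (sectioning from the free end, tension +): N_BC = 5.99 kN, N_AB = 5.99 kN.
A_AB = 764.6 mm².
δ_AB = 5990·451/(764.6·44100) = 0.08012 mm
δ_BC = 5990·364/(247·44100) = 0.2002 mm
δ = Σδ_i = 0.2803 mm.

0.280 mm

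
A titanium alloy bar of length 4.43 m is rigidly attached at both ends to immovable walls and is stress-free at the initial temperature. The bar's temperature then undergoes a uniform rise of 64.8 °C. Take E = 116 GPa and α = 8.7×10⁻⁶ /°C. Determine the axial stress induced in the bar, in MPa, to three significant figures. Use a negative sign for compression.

-65.4 MPa

Free thermal expansion αLΔT = 8.7e-6 · 4430 · 64.8 = 2.497 mm.
The walls impose strain ε = −(2.497)/4430 = -5.6376e-04; σ = Eε = 116000 · -5.6376e-04 = -65.4 MPa.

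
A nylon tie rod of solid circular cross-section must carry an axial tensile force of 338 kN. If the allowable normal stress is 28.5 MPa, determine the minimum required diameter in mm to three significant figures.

123 mm

Required area A ≥ P/σ_allow = 338000/28.5 = 11860 mm².
For a solid circular section, d ≥ √(4A/π) = 122.9 mm.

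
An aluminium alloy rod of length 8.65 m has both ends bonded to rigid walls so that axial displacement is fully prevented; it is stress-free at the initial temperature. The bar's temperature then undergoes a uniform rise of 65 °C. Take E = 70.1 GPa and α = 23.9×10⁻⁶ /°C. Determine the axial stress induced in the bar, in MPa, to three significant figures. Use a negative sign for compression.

Free thermal expansion αLΔT = 23.9e-6 · 8650 · 65 = 13.44 mm.
The walls impose strain ε = −(13.44)/8650 = -1.5535e-03; σ = Eε = 70100 · -1.5535e-03 = -108.9 MPa.

-109 MPa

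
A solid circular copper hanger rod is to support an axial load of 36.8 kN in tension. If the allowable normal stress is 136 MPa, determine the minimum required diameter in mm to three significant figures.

18.6 mm

Required area A ≥ P/σ_allow = 36800/136 = 270.6 mm².
For a solid circular section, d ≥ √(4A/π) = 18.56 mm.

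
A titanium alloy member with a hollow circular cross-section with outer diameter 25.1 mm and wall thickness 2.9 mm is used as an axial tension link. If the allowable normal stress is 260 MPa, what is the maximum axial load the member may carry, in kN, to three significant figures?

A = 202.3 mm².
P_max = σ_allow · A = 260 · 202.3 = 52590 N = 52.59 kN.

52.6 kN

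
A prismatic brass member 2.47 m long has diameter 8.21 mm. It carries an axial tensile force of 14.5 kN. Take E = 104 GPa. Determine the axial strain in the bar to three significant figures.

A = 52.94 mm².
σ = N/A = 273.9 MPa; ε = σ/E = 273.9/104000 = 2.634e-03.

0.00263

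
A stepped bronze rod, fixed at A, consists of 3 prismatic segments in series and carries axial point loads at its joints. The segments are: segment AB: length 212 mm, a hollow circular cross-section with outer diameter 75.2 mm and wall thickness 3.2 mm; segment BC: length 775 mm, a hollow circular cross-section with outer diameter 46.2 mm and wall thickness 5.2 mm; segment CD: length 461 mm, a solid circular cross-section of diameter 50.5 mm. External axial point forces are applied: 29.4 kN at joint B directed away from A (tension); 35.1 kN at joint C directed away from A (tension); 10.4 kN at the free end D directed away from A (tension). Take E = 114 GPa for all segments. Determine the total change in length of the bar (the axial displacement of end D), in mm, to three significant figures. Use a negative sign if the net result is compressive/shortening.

Internal axial forces (sectioning from the free end, tension +): N_CD = 10.4 kN, N_BC = 45.5 kN, N_AB = 74.9 kN.
A_AB = 723.8 mm².
A_BC = 669.8 mm².
A_CD = 2003 mm².
δ_AB = 74900·212/(723.8·114000) = 0.1924 mm
δ_BC = 45500·775/(669.8·114000) = 0.4618 mm
δ_CD = 10400·461/(2003·114000) = 0.021 mm
δ = Σδ_i = 0.6752 mm.

0.675 mm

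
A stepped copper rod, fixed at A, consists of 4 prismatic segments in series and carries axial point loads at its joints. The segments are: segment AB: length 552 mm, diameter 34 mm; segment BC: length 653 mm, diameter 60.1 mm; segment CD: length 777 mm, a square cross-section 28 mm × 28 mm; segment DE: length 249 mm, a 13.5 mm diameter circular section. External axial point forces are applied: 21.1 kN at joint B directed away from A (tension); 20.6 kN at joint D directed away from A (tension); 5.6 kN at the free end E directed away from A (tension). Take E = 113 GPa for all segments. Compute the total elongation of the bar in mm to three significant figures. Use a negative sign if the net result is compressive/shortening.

Internal axial forces (sectioning from the free end, tension +): N_DE = 5.6 kN, N_CD = 26.2 kN, N_BC = 26.2 kN, N_AB = 47.3 kN.
A_AB = 907.9 mm².
A_BC = 2837 mm².
A_CD = 784 mm².
A_DE = 143.1 mm².
δ_AB = 47300·552/(907.9·113000) = 0.2545 mm
δ_BC = 26200·653/(2837·113000) = 0.05337 mm
δ_CD = 26200·777/(784·113000) = 0.2298 mm
δ_DE = 5600·249/(143.1·113000) = 0.08621 mm
δ = Σδ_i = 0.6239 mm.

0.624 mm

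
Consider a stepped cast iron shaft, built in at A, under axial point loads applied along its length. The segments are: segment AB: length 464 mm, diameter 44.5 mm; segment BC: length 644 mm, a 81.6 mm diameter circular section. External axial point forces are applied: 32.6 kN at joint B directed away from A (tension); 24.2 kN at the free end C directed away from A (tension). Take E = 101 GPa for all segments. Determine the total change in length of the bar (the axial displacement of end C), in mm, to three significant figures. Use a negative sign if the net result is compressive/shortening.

Internal axial forces (sectioning from the free end, tension +): N_BC = 24.2 kN, N_AB = 56.8 kN.
A_AB = 1555 mm².
A_BC = 5230 mm².
δ_AB = 56800·464/(1555·101000) = 0.1678 mm
δ_BC = 24200·644/(5230·101000) = 0.02951 mm
δ = Σδ_i = 0.1973 mm.

0.197 mm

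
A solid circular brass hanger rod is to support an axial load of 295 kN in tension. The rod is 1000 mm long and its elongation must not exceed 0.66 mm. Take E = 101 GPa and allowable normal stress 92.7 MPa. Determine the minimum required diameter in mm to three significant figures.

Required area A ≥ P/σ_allow = 295000/92.7 = 3182 mm².
For a solid circular section, d ≥ √(4A/π) = 63.65 mm.
Elongation limit: A ≥ PL/(Eδ_allow) = 295000·1000/(101000·0.66) = 4425 mm² ⇒ d ≥ 75.06 mm.
The elongation limit governs.

75.1 mm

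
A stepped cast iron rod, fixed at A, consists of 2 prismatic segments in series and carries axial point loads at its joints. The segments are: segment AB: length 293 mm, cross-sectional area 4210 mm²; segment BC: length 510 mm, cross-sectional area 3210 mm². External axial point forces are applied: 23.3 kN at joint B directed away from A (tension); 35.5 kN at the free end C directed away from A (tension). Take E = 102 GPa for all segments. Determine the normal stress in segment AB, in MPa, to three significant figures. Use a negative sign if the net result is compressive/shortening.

14.0 MPa

Internal axial forces (sectioning from the free end, tension +): N_BC = 35.5 kN, N_AB = 58.8 kN.
σ_AB = N_AB/A_AB = 58800/4210 = 13.97 MPa.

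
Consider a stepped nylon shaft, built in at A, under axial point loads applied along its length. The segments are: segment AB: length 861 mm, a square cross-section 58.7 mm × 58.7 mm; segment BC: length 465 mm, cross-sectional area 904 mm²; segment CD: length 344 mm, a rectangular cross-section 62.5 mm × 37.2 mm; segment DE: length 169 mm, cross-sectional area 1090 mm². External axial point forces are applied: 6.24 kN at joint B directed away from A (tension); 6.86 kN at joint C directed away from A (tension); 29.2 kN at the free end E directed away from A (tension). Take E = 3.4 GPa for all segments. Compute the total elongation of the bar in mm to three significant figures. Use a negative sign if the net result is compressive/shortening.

Internal axial forces (sectioning from the free end, tension +): N_DE = 29.2 kN, N_CD = 29.2 kN, N_BC = 36.06 kN, N_AB = 42.3 kN.
A_AB = 3446 mm².
A_CD = 2325 mm².
δ_AB = 42300·861/(3446·3400) = 3.109 mm
δ_BC = 36060·465/(904·3400) = 5.455 mm
δ_CD = 29200·344/(2325·3400) = 1.271 mm
δ_DE = 29200·169/(1090·3400) = 1.332 mm
δ = Σδ_i = 11.17 mm.

11.2 mm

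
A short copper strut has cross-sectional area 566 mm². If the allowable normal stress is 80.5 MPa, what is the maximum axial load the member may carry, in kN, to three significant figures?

45.6 kN

P_max = σ_allow · A = 80.5 · 566 = 45560 N = 45.56 kN.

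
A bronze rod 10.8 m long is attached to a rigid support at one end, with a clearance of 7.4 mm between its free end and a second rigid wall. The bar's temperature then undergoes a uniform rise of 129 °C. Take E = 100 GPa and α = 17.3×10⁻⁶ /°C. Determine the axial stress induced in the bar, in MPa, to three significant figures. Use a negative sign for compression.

-155 MPa

Free thermal expansion αLΔT = 17.3e-6 · 10800 · 129 = 24.1 mm.
The walls engage after the gap closes; constrained expansion = 24.1 − 7.4 = 16.7 mm.
The walls impose strain ε = −(16.7)/10800 = -1.5465e-03; σ = Eε = 100000 · -1.5465e-03 = -154.7 MPa.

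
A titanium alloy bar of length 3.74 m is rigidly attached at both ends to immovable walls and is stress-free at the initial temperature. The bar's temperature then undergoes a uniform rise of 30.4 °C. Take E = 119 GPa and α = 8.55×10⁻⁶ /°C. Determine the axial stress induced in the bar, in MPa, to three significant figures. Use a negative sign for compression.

-30.9 MPa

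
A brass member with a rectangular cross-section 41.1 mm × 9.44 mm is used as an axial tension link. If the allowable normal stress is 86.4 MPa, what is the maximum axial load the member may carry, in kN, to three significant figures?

A = 388 mm².
P_max = σ_allow · A = 86.4 · 388 = 33520 N = 33.52 kN.

33.5 kN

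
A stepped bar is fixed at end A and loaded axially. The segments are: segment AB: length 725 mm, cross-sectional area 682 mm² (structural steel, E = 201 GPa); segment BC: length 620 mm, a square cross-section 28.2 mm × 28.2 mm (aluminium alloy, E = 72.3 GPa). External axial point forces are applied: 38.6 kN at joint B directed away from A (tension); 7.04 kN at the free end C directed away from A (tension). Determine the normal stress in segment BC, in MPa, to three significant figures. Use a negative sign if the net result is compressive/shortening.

Internal axial forces (sectioning from the free end, tension +): N_BC = 7.04 kN, N_AB = 45.64 kN.
A_BC = 795.2 mm².
σ_BC = N_BC/A_BC = 7040/795.2 = 8.853 MPa.

8.85 MPa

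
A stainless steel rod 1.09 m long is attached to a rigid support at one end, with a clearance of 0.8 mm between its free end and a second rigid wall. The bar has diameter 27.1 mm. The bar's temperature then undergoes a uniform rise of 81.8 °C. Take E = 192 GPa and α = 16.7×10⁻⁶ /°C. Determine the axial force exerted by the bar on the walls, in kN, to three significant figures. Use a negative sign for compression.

-70.0 kN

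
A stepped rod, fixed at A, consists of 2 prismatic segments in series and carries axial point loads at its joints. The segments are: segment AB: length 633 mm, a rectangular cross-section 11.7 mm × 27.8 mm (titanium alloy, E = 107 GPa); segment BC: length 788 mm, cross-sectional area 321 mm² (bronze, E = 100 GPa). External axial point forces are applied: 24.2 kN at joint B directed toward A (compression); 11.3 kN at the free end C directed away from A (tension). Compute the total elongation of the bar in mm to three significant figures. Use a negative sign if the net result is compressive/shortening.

0.0428 mm

Internal axial forces (sectioning from the free end, tension +): N_BC = 11.3 kN, N_AB = -12.9 kN.
A_AB = 325.3 mm².
δ_AB = -12900·633/(325.3·107000) = -0.2346 mm
δ_BC = 11300·788/(321·100000) = 0.2774 mm
δ = Σδ_i = 0.04277 mm.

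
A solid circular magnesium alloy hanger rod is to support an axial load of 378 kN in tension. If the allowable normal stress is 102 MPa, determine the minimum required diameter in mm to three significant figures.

68.7 mm

Required area A ≥ P/σ_allow = 378000/102 = 3706 mm².
For a solid circular section, d ≥ √(4A/π) = 68.69 mm.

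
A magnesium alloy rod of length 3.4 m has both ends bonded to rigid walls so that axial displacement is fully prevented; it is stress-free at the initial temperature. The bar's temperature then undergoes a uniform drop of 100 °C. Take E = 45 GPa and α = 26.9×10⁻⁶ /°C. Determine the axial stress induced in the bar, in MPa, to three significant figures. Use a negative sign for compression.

Free thermal expansion αLΔT = 26.9e-6 · 3400 · -100 = -9.146 mm.
The walls impose strain ε = −(-9.146)/3400 = 2.6900e-03; σ = Eε = 45000 · 2.6900e-03 = 121 MPa.

121 MPa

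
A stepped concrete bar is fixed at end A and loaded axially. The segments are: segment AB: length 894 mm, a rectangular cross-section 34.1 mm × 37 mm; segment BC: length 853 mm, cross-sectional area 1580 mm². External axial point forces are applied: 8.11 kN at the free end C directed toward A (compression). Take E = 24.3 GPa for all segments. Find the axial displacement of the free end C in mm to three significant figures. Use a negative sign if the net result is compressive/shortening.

-0.417 mm

Internal axial forces (sectioning from the free end, tension +): N_BC = -8.11 kN, N_AB = -8.11 kN.
A_AB = 1262 mm².
δ_AB = -8110·894/(1262·24300) = -0.2365 mm
δ_BC = -8110·853/(1580·24300) = -0.1802 mm
δ = Σδ_i = -0.4167 mm.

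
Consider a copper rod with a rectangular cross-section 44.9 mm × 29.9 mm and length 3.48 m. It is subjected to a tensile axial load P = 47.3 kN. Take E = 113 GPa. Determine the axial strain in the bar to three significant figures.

3.12e-04

A = 1343 mm².
σ = N/A = 35.23 MPa; ε = σ/E = 35.23/113000 = 3.118e-04.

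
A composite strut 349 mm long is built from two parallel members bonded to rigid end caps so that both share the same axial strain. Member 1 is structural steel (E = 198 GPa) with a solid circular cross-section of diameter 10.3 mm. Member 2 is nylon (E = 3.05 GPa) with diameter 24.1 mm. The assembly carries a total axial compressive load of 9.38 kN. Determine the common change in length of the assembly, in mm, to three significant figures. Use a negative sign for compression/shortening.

A_1 = 83.32 mm².
A_2 = 456.2 mm².
Equal strain + equilibrium ⇒ each member carries load in proportion to AE: A₁E₁ = 16500000 N, A₂E₂ = 1391000 N, ΣAE = 17890000 N.
δ = PL/ΣAE = -9380·349/17890000 = -0.183 mm.

-0.183 mm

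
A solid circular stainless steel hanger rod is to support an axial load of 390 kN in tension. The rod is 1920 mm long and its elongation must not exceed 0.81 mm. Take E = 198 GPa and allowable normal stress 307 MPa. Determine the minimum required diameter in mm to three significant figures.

77.1 mm

Required area A ≥ P/σ_allow = 390000/307 = 1270 mm².
For a solid circular section, d ≥ √(4A/π) = 40.22 mm.
Elongation limit: A ≥ PL/(Eδ_allow) = 390000·1920/(198000·0.81) = 4669 mm² ⇒ d ≥ 77.1 mm.
The elongation limit governs.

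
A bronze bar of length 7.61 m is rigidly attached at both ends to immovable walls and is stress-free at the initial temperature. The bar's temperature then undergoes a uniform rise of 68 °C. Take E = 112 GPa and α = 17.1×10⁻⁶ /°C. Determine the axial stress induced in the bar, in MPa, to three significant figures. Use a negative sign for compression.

Free thermal expansion αLΔT = 17.1e-6 · 7610 · 68 = 8.849 mm.
The walls impose strain ε = −(8.849)/7610 = -1.1628e-03; σ = Eε = 112000 · -1.1628e-03 = -130.2 MPa.

-130 MPa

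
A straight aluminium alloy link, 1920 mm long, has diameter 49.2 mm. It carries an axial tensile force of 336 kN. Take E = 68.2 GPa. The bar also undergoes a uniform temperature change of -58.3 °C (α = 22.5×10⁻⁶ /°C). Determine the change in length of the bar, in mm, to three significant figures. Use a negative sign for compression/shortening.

A = 1901 mm².
δ_mech = NL/(AE) = 336000·1920/(1901·68200) = 4.975 mm.
δ_thermal = αLΔT = 22.5e-6·1920·-58.3 = -2.519 mm.
δ = δ_mech + δ_thermal = 2.457 mm.

2.46 mm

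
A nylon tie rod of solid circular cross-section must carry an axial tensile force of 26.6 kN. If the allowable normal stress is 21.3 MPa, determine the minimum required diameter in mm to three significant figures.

39.9 mm

Required area A ≥ P/σ_allow = 26600/21.3 = 1249 mm².
For a solid circular section, d ≥ √(4A/π) = 39.88 mm.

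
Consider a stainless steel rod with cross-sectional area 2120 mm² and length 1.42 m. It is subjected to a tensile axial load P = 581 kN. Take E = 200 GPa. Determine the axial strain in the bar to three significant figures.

σ = N/A = 274.1 MPa; ε = σ/E = 274.1/200000 = 1.370e-03.

0.00137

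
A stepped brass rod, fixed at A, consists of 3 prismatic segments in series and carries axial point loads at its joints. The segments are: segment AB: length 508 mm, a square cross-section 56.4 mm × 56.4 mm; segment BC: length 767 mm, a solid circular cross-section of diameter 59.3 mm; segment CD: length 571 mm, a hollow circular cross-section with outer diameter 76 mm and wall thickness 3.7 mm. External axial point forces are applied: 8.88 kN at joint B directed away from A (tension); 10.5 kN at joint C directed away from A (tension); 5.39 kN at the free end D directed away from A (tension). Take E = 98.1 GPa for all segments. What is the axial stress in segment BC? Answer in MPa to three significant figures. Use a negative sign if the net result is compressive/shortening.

Internal axial forces (sectioning from the free end, tension +): N_CD = 5.39 kN, N_BC = 15.89 kN, N_AB = 24.77 kN.
A_BC = 2762 mm².
σ_BC = N_BC/A_BC = 15890/2762 = 5.753 MPa.

5.75 MPa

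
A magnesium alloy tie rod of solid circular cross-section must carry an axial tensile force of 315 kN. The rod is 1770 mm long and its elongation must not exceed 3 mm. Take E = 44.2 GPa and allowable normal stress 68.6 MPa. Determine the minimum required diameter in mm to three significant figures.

Required area A ≥ P/σ_allow = 315000/68.6 = 4592 mm².
For a solid circular section, d ≥ √(4A/π) = 76.46 mm.
Elongation limit: A ≥ PL/(Eδ_allow) = 315000·1770/(44200·3) = 4205 mm² ⇒ d ≥ 73.17 mm.
The stress limit governs.

76.5 mm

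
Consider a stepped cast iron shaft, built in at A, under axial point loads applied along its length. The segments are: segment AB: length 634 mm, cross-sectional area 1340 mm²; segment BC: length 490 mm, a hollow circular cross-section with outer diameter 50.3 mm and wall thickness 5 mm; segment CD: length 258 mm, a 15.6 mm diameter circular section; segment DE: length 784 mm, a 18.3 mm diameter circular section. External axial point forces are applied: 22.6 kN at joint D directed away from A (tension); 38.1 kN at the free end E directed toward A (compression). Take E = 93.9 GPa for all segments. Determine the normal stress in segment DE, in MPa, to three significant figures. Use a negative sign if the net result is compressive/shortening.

-145 MPa

Internal axial forces (sectioning from the free end, tension +): N_DE = -38.1 kN, N_CD = -15.5 kN, N_BC = -15.5 kN, N_AB = -15.5 kN.
A_DE = 263 mm².
σ_DE = N_DE/A_DE = -38100/263 = -144.9 MPa.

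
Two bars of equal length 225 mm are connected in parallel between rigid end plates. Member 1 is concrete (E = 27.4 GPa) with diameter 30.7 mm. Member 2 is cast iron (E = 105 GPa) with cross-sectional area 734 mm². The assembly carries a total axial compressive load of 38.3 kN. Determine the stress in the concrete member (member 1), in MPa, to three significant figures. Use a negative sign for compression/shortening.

-10.8 MPa

A_1 = 740.2 mm².
Equal strain + equilibrium ⇒ each member carries load in proportion to AE: A₁E₁ = 20280000 N, A₂E₂ = 77070000 N, ΣAE = 97350000 N.
σ₁ = P·E₁/ΣAE = -38300·27400/97350000 = -10.78 MPa.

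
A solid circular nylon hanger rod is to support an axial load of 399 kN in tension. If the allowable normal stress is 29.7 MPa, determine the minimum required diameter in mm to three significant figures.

131 mm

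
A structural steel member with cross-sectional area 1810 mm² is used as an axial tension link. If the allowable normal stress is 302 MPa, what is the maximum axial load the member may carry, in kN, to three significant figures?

P_max = σ_allow · A = 302 · 1810 = 546600 N = 546.6 kN.

547 kN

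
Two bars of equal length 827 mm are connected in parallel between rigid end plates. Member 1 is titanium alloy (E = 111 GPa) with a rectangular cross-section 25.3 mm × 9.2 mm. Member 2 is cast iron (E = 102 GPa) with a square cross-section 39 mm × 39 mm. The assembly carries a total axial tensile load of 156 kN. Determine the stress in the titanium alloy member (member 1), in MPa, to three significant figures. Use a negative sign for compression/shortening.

A_1 = 232.8 mm².
A_2 = 1521 mm².
Equal strain + equilibrium ⇒ each member carries load in proportion to AE: A₁E₁ = 25840000 N, A₂E₂ = 155100000 N, ΣAE = 181000000 N.
σ₁ = P·E₁/ΣAE = 156000·111000/181000000 = 95.68 MPa.

95.7 MPa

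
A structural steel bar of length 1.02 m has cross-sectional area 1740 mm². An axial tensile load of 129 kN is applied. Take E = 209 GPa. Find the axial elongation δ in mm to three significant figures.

δ_mech = NL/(AE) = 129000·1020/(1740·209000) = 0.3618 mm.

0.362 mm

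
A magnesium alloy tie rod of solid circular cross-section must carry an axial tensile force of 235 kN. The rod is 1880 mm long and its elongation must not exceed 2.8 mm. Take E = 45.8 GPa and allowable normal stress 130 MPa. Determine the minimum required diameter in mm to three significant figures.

66.2 mm

Required area A ≥ P/σ_allow = 235000/130 = 1808 mm².
For a solid circular section, d ≥ √(4A/π) = 47.98 mm.
Elongation limit: A ≥ PL/(Eδ_allow) = 235000·1880/(45800·2.8) = 3445 mm² ⇒ d ≥ 66.23 mm.
The elongation limit governs.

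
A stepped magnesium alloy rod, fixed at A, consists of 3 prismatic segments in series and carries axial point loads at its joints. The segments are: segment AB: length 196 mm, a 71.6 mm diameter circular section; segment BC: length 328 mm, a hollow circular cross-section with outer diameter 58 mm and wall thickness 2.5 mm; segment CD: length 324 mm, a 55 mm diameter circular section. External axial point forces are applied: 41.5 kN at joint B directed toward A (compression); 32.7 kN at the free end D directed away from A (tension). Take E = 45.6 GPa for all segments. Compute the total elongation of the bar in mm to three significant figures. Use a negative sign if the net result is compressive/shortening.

Internal axial forces (sectioning from the free end, tension +): N_CD = 32.7 kN, N_BC = 32.7 kN, N_AB = -8.8 kN.
A_AB = 4026 mm².
A_BC = 435.9 mm².
A_CD = 2376 mm².
δ_AB = -8800·196/(4026·45600) = -0.009394 mm
δ_BC = 32700·328/(435.9·45600) = 0.5396 mm
δ_CD = 32700·324/(2376·45600) = 0.09779 mm
δ = Σδ_i = 0.628 mm.

0.628 mm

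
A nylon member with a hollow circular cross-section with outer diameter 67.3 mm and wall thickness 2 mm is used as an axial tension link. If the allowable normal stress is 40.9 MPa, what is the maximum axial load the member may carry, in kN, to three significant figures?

16.8 kN

A = 410.3 mm².
P_max = σ_allow · A = 40.9 · 410.3 = 16780 N = 16.78 kN.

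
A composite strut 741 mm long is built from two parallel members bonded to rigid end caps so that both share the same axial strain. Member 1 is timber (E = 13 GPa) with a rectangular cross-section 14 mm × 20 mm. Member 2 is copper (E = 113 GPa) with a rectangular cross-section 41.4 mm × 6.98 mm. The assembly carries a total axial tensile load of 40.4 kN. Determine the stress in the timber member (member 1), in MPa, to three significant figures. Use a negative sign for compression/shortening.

14.5 MPa

A_1 = 280 mm².
A_2 = 289 mm².
Equal strain + equilibrium ⇒ each member carries load in proportion to AE: A₁E₁ = 3640000 N, A₂E₂ = 32650000 N, ΣAE = 36290000 N.
σ₁ = P·E₁/ΣAE = 40400·13000/36290000 = 14.47 MPa.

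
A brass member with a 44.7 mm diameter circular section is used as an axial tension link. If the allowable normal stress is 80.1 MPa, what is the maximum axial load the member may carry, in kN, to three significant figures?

126 kN

A = 1569 mm².
P_max = σ_allow · A = 80.1 · 1569 = 125700 N = 125.7 kN.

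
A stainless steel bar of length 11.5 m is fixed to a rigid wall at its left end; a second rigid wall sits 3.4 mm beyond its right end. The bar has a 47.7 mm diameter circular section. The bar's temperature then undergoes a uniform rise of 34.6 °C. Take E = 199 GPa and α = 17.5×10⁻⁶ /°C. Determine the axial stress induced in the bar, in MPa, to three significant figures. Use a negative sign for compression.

Free thermal expansion αLΔT = 17.5e-6 · 11500 · 34.6 = 6.963 mm.
The walls engage after the gap closes; constrained expansion = 6.963 − 3.4 = 3.563 mm.
The walls impose strain ε = −(3.563)/11500 = -3.0985e-04; σ = Eε = 199000 · -3.0985e-04 = -61.66 MPa.

-61.7 MPa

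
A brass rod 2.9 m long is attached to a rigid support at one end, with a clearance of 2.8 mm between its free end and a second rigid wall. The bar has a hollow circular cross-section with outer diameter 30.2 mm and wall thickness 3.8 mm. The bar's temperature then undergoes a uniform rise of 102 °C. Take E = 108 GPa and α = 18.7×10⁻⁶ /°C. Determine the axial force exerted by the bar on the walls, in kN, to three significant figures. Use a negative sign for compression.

Free thermal expansion αLΔT = 18.7e-6 · 2900 · 102 = 5.531 mm.
The walls engage after the gap closes; constrained expansion = 5.531 − 2.8 = 2.731 mm.
The walls impose strain ε = −(2.731)/2900 = -9.4188e-04; σ = Eε = 108000 · -9.4188e-04 = -101.7 MPa.
Wall reaction R = σ·A = -101.7·315.2 = -32060 N = -32.06 kN.

-32.1 kN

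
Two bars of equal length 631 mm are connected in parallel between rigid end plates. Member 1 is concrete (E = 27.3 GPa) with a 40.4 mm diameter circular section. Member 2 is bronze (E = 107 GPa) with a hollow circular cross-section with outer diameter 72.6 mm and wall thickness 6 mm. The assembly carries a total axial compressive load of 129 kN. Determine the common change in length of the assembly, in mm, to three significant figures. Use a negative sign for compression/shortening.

A_1 = 1282 mm².
A_2 = 1255 mm².
Equal strain + equilibrium ⇒ each member carries load in proportion to AE: A₁E₁ = 35000000 N, A₂E₂ = 134300000 N, ΣAE = 169300000 N.
δ = PL/ΣAE = -129000·631/169300000 = -0.4807 mm.

-0.481 mm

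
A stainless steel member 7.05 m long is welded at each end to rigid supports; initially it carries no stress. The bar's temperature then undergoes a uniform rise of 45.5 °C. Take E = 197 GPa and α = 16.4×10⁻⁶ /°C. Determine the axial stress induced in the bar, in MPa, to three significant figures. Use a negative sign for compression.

-147 MPa

Free thermal expansion αLΔT = 16.4e-6 · 7050 · 45.5 = 5.261 mm.
The walls impose strain ε = −(5.261)/7050 = -7.4620e-04; σ = Eε = 197000 · -7.4620e-04 = -147 MPa.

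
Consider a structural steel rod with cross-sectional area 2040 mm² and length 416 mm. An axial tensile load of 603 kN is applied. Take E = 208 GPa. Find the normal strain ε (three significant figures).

0.00142

σ = N/A = 295.6 MPa; ε = σ/E = 295.6/208000 = 1.421e-03.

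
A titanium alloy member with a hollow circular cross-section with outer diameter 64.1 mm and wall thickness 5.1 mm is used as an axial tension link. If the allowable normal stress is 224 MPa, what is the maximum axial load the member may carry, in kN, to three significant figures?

212 kN

A = 945.3 mm².
P_max = σ_allow · A = 224 · 945.3 = 211700 N = 211.7 kN.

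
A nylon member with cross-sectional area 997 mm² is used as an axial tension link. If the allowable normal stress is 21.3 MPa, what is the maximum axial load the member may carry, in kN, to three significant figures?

P_max = σ_allow · A = 21.3 · 997 = 21240 N = 21.24 kN.

21.2 kN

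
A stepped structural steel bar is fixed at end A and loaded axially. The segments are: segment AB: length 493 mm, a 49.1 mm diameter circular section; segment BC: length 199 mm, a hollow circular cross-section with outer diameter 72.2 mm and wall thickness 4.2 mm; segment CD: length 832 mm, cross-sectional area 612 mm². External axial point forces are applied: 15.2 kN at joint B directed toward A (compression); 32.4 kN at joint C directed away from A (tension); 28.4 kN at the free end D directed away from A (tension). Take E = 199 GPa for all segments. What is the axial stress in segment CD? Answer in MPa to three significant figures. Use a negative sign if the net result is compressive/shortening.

46.4 MPa

Internal axial forces (sectioning from the free end, tension +): N_CD = 28.4 kN, N_BC = 60.8 kN, N_AB = 45.6 kN.
σ_CD = N_CD/A_CD = 28400/612 = 46.41 MPa.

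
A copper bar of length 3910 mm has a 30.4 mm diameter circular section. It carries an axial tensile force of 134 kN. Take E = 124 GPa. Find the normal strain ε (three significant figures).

A = 725.8 mm².
σ = N/A = 184.6 MPa; ε = σ/E = 184.6/124000 = 1.489e-03.

0.00149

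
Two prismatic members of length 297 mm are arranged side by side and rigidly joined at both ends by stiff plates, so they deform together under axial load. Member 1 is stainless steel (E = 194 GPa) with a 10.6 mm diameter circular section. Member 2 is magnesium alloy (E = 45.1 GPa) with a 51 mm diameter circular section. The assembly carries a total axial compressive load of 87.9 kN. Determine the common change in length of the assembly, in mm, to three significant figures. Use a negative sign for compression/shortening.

A_1 = 88.25 mm².
A_2 = 2043 mm².
Equal strain + equilibrium ⇒ each member carries load in proportion to AE: A₁E₁ = 17120000 N, A₂E₂ = 92130000 N, ΣAE = 109300000 N.
δ = PL/ΣAE = -87900·297/109300000 = -0.239 mm.

-0.239 mm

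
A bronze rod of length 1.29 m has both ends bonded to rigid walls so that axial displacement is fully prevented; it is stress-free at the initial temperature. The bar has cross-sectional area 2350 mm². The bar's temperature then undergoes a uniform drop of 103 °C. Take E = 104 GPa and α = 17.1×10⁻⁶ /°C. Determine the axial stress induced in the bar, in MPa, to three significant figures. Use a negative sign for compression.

Free thermal expansion αLΔT = 17.1e-6 · 1290 · -103 = -2.272 mm.
The walls impose strain ε = −(-2.272)/1290 = 1.7613e-03; σ = Eε = 104000 · 1.7613e-03 = 183.2 MPa.

183 MPa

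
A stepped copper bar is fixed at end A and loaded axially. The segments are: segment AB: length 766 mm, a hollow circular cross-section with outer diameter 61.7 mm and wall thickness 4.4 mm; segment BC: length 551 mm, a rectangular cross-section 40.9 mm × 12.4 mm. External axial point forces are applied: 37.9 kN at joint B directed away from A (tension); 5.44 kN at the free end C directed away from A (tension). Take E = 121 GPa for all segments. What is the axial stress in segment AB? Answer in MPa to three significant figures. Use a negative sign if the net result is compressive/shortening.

Internal axial forces (sectioning from the free end, tension +): N_BC = 5.44 kN, N_AB = 43.34 kN.
A_AB = 792.1 mm².
σ_AB = N_AB/A_AB = 43340/792.1 = 54.72 MPa.

54.7 MPa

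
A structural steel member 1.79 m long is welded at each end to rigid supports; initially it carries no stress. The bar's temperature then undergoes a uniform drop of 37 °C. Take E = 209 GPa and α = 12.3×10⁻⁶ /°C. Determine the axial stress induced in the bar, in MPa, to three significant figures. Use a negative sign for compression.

95.1 MPa

Free thermal expansion αLΔT = 12.3e-6 · 1790 · -37 = -0.8146 mm.
The walls impose strain ε = −(-0.8146)/1790 = 4.5510e-04; σ = Eε = 209000 · 4.5510e-04 = 95.12 MPa.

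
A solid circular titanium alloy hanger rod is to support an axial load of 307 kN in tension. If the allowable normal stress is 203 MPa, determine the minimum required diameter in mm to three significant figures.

43.9 mm

Required area A ≥ P/σ_allow = 307000/203 = 1512 mm².
For a solid circular section, d ≥ √(4A/π) = 43.88 mm.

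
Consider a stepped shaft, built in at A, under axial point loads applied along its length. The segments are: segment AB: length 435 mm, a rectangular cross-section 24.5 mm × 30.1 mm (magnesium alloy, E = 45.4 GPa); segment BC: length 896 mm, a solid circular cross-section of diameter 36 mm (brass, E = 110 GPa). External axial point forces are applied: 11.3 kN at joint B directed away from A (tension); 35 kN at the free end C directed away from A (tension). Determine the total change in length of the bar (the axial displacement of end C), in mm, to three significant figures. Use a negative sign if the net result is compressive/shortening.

Internal axial forces (sectioning from the free end, tension +): N_BC = 35 kN, N_AB = 46.3 kN.
A_AB = 737.5 mm².
A_BC = 1018 mm².
δ_AB = 46300·435/(737.5·45400) = 0.6016 mm
δ_BC = 35000·896/(1018·110000) = 0.2801 mm
δ = Σδ_i = 0.8816 mm.

0.882 mm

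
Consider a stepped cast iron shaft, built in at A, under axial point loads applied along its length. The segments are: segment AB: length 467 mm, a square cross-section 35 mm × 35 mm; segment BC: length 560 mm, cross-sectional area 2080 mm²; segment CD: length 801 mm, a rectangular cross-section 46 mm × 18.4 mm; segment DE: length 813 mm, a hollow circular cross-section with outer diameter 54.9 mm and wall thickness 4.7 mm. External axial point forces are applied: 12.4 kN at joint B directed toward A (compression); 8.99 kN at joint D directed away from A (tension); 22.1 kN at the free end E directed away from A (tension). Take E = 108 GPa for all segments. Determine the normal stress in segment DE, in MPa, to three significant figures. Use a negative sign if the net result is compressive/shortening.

Internal axial forces (sectioning from the free end, tension +): N_DE = 22.1 kN, N_CD = 31.09 kN, N_BC = 31.09 kN, N_AB = 18.69 kN.
A_DE = 741.2 mm².
σ_DE = N_DE/A_DE = 22100/741.2 = 29.82 MPa.

29.8 MPa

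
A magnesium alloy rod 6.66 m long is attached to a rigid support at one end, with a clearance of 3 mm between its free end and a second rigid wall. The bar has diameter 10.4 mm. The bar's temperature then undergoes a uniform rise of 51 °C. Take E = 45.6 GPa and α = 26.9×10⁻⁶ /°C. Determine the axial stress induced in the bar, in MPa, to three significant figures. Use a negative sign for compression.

-42.0 MPa

Free thermal expansion αLΔT = 26.9e-6 · 6660 · 51 = 9.137 mm.
The walls engage after the gap closes; constrained expansion = 9.137 − 3 = 6.137 mm.
The walls impose strain ε = −(6.137)/6660 = -9.2145e-04; σ = Eε = 45600 · -9.2145e-04 = -42.02 MPa.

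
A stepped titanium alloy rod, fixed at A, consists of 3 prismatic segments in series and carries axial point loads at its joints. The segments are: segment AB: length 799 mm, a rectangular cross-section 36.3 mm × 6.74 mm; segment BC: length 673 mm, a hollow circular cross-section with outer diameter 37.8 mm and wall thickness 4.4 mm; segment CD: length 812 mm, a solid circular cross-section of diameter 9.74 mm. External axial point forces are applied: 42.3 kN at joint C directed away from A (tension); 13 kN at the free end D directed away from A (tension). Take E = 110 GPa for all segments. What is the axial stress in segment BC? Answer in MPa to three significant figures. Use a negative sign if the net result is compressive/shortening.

120 MPa

Internal axial forces (sectioning from the free end, tension +): N_CD = 13 kN, N_BC = 55.3 kN, N_AB = 55.3 kN.
A_BC = 461.7 mm².
σ_BC = N_BC/A_BC = 55300/461.7 = 119.8 MPa.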